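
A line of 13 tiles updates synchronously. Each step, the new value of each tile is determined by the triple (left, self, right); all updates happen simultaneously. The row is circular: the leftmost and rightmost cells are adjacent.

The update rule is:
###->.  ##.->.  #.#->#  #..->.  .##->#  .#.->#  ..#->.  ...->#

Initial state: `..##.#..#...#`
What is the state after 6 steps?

.#.......#..#

..#.##..#.#.#
..###...#####
..#...#.#....
#.#.#.###.###
.######..##..
.#.......#..#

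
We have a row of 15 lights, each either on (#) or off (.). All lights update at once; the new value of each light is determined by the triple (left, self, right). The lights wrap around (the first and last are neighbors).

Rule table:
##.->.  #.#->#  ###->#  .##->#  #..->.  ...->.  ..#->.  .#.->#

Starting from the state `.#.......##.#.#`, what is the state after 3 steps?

.........######

step 1: ##.......#.####
step 2: #........######
step 3: .........######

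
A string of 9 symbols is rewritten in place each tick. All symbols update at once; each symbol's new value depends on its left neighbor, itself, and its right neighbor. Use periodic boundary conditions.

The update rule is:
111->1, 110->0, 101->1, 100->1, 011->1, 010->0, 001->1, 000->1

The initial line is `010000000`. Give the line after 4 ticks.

101111111
011111111
111111110
111111101

111111101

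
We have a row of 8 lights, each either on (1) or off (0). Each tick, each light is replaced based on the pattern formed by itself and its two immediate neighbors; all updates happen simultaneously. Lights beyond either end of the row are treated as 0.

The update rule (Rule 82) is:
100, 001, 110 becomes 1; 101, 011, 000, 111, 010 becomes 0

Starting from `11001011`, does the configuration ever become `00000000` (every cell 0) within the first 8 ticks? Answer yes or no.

01110001
10011010
01101001
10100110
00011011
00101001
01000110
10101011
tick 8 is 10101011, still not uniform 0

no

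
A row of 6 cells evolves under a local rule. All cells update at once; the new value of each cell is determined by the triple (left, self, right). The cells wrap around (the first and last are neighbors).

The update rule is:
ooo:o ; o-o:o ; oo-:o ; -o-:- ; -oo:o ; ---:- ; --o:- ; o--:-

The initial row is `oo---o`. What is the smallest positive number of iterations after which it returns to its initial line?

1

oo---o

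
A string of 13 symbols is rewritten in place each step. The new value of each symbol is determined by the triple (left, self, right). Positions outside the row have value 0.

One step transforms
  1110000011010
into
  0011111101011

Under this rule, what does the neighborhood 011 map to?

0

At position 0 the neighborhood is 011; the next row has 0 there.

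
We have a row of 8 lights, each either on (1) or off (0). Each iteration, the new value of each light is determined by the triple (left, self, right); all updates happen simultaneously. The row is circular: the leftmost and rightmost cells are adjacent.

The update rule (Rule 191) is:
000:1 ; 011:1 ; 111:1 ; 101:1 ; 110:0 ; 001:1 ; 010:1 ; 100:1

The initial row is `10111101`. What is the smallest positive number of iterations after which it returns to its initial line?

8

01111011
11110110
11101101
11011011
10110111
01101111
11011110
10111101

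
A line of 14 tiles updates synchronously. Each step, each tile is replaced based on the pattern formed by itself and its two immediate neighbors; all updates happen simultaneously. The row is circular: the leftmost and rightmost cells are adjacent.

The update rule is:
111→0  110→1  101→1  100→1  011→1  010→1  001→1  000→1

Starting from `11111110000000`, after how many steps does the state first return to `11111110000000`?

step 1: 10000011111111
step 2: 11111110000000

2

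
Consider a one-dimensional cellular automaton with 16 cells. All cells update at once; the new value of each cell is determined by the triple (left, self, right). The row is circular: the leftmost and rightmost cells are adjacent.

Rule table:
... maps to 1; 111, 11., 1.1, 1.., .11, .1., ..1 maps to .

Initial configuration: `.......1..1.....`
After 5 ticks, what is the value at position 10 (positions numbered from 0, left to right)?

.

111111......1111
.......1111.....
111111......1111  (repeats tick 1; period 2)
tick 5: 111111......1111
position 10 holds .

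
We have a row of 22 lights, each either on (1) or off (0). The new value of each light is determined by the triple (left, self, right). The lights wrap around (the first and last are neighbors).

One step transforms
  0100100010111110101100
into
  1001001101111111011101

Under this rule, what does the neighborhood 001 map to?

At position 0 the neighborhood is 001; the next row has 1 there.

1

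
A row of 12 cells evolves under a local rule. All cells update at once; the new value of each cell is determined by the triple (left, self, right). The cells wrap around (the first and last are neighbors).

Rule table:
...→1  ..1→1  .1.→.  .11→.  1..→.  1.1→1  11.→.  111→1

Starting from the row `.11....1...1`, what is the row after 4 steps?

step 1: 1...111..11.
step 2: ..11.1..1..1
step 3: .1..1..1..1.
step 4: 1..1..1..1..

1..1..1..1..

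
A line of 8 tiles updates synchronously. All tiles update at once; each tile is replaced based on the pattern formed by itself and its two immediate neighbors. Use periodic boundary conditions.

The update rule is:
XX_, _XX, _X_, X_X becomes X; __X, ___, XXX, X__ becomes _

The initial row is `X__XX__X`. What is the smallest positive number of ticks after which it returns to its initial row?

1

X__XX__X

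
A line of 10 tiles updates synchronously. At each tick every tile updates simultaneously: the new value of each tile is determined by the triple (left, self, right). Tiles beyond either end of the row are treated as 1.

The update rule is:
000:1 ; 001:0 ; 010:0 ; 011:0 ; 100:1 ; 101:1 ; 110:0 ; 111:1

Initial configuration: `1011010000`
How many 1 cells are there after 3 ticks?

tick 1: 0100101110
tick 2: 1010010101
tick 3: 0101001010
count of 1: 4

4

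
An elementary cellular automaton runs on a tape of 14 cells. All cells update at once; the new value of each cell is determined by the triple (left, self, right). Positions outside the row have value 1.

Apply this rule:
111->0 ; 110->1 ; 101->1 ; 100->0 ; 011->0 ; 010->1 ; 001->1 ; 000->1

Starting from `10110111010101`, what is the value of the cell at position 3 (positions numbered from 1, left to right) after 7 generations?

generation 1: 11011001111110
generation 2: 01101010000011
generation 3: 10111110111100
generation 4: 11000011000101
generation 5: 01011101011110
generation 6: 11100111100011
generation 7: 00101000101100
position 3 holds 1

1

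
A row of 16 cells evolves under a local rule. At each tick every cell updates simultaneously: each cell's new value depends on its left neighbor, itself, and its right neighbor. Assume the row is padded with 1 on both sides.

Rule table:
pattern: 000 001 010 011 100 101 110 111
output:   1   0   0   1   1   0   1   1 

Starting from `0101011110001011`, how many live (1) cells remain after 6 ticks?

tick 1: 0000011111100011
tick 2: 1111011111111011
tick 3: 1111011111111011  (fixed point — unchanged through tick 6)
count of 1: 14

14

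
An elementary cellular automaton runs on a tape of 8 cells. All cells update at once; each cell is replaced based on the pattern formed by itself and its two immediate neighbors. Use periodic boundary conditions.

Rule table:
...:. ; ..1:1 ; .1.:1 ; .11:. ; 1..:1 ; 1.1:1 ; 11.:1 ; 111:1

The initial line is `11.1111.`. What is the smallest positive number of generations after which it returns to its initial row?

8

.11.1111
1.11.111
11.11.11
111.11.1
1111.11.
.1111.11
1.1111.1
11.1111.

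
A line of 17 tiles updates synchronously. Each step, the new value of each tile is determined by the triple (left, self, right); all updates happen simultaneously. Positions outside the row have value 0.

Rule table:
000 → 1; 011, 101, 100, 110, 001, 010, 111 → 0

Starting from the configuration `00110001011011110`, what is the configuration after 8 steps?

10000100000000000
00110001111111111
10000100000000000  (repeats step 1; period 2)
step 8: 00110001111111111

00110001111111111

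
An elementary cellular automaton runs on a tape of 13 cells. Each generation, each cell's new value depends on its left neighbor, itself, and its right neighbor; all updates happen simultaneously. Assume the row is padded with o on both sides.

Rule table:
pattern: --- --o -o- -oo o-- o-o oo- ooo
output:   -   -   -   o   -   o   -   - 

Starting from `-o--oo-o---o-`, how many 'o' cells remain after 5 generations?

o---o-o-----o
-----o------o
------------o
------------o  (fixed point — unchanged through generation 5)
count of o: 1

1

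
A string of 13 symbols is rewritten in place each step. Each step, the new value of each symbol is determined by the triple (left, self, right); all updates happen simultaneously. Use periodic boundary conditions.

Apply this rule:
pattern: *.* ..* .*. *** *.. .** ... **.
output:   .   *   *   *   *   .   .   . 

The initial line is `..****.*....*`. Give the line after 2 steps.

step 1: **.**..**..**
step 2: *....**..**.*

*....**..**.*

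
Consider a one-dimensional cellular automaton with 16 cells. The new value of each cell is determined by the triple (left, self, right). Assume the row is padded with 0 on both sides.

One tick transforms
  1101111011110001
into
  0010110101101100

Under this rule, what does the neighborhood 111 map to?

At position 4 the neighborhood is 111; the next row has 1 there.

1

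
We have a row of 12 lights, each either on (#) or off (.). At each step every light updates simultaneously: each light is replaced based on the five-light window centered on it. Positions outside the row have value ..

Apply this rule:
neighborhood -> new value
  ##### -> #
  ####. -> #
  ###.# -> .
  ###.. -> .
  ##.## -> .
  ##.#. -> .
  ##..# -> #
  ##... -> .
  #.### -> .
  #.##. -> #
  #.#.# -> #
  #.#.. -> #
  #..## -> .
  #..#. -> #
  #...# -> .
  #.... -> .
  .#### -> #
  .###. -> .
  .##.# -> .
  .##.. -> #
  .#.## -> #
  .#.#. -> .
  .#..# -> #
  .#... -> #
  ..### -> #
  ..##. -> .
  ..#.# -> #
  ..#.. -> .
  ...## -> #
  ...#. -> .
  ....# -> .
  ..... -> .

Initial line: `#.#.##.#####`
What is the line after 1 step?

#.###...###.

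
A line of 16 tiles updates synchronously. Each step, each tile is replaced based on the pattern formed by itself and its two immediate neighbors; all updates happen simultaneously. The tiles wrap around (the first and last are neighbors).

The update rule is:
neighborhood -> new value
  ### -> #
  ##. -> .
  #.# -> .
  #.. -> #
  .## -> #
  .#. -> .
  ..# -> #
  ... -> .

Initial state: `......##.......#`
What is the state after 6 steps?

##...#..........

#....##.#.....#.
.#..##...#...#..
#.###.#.#.#.#.#.
..##............
.##.#...........
##...#..........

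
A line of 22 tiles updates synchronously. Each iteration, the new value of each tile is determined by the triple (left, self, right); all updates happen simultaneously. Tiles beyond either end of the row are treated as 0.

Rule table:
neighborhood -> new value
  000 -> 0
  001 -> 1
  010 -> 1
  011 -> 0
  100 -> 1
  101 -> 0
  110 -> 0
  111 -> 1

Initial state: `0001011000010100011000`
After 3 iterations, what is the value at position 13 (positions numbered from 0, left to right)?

0

iteration 1: 0011000100110110100100
iteration 2: 0100101111000000111110
iteration 3: 1111100110100001011101
position 13 holds 0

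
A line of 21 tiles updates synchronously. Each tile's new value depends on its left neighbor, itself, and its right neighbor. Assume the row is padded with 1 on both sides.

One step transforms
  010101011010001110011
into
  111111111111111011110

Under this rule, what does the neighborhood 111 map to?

0

At position 15 the neighborhood is 111; the next row has 0 there.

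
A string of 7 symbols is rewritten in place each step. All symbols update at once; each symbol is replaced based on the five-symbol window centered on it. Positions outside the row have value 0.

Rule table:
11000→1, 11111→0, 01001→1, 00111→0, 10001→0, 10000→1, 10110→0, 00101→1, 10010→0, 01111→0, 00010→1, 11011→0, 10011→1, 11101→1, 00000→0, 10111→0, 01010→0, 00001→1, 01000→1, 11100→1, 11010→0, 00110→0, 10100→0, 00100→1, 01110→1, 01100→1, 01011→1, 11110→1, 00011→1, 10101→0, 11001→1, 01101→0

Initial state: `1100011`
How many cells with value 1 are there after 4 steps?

0110101
1000000
1110000
0111100
count of 1: 4

4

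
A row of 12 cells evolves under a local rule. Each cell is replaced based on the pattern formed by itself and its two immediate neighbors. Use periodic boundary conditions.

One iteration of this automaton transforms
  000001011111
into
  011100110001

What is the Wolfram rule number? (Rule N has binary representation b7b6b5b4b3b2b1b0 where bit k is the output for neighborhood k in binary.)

105

position 8: 111 → 0  (bit 7 = 0)
position 11: 110 → 1  (bit 6 = 1)
position 6: 101 → 1  (bit 5 = 1)
position 0: 100 → 0  (bit 4 = 0)
position 7: 011 → 1  (bit 3 = 1)
position 5: 010 → 0  (bit 2 = 0)
position 4: 001 → 0  (bit 1 = 0)
position 1: 000 → 1  (bit 0 = 1)
bits b7..b0 = 01101001 = 105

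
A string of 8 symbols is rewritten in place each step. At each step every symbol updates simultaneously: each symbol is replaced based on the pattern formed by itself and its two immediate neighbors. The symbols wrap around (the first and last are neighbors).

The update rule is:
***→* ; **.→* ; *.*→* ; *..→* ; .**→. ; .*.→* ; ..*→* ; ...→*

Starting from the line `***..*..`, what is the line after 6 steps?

*****.**

.*******
*.******
**.*****
***.****
****.***
*****.**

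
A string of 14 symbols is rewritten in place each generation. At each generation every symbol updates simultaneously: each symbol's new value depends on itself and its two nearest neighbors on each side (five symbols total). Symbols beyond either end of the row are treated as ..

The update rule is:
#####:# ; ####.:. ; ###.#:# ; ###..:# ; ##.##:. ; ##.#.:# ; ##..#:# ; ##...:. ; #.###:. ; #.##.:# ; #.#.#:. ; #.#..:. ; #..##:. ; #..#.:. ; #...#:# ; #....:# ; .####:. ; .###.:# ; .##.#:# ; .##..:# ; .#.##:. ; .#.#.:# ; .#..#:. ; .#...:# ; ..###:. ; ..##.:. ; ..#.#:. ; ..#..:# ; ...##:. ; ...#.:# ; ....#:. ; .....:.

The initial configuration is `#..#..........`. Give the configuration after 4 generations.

.###..#.##.#..

generation 1: #..###........
generation 2: #...##.#......
generation 3: ###..##.##....
generation 4: .###..#.##.#..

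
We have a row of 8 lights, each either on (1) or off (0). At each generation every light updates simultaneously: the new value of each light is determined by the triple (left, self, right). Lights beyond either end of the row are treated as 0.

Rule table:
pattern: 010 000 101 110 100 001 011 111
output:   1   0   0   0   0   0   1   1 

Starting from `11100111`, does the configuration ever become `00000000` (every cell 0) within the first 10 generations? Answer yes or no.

11000110
10000100
10000100  (fixed point — unchanged through generation 10)
generation 10 is 10000100, still not uniform 0

no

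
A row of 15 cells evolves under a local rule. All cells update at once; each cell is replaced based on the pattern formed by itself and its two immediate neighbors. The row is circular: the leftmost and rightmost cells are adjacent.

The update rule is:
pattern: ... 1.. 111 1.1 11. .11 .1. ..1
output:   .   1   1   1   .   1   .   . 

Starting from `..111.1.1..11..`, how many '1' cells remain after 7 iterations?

..11.1.1.1.1.1.
..1.1.1.1.1.1.1
1..1.1.1.1.1.1.
.1..1.1.1.1.1.1
1.1..1.1.1.1.1.
.1.1..1.1.1.1.1
1.1.1..1.1.1.1.
count of 1: 7

7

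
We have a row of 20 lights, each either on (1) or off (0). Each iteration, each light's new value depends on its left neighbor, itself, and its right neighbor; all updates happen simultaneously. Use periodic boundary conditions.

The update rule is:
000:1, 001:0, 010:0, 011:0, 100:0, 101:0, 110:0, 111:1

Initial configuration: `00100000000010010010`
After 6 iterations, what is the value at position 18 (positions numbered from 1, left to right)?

0

iteration 1: 10001111111000000000
iteration 2: 00100111110011111110
iteration 3: 10000011100001111100
iteration 4: 00111001001100111000
iteration 5: 10010000000000010011
iteration 6: 00000111111111000001
position 18 holds 0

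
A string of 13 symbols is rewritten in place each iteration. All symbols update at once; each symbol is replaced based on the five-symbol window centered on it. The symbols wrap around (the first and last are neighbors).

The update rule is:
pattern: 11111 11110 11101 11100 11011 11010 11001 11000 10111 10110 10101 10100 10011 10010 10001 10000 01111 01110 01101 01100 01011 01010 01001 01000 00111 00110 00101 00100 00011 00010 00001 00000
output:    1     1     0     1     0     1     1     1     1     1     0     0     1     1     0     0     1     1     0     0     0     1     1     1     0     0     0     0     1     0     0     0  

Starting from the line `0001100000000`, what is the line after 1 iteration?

0010010000000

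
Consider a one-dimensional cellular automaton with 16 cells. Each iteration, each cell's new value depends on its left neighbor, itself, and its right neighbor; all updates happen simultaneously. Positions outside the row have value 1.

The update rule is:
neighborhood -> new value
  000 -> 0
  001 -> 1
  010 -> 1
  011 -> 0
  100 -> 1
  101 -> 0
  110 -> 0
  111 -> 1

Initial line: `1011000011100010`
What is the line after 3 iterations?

0000100101010110
1001111101010000
0110111001011001

0110111001011001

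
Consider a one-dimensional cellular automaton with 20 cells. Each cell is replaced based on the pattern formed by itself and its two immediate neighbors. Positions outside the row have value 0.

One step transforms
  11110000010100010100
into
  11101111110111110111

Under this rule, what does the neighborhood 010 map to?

At position 9 the neighborhood is 010; the next row has 1 there.

1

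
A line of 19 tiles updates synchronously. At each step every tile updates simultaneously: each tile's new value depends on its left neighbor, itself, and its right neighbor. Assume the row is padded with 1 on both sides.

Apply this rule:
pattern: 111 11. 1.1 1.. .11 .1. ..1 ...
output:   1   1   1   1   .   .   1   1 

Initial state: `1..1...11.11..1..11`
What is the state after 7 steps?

111.111.11.111.11.1
1111.111.11.111.11.
11111.111.11.111.11
111111.111.11.111.1
1111111.111.11.111.
11111111.111.11.111
111111111.111.11.11

111111111.111.11.11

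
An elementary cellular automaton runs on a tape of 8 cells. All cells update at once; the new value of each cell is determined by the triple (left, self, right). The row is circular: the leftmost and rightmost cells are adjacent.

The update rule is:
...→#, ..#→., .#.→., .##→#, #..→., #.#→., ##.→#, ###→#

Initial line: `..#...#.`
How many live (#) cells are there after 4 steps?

2

step 1: #...#...
step 2: ..#...#.  (repeats step 0; period 2)
step 4: ..#...#.
count of #: 2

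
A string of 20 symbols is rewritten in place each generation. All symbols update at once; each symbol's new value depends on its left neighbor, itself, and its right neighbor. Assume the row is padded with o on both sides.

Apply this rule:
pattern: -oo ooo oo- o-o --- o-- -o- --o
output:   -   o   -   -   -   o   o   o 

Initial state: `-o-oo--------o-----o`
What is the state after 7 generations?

-o---oo---oo-oo-oo-o

generation 1: -o---o------ooo---o-
generation 2: -oo-ooo----o-o-o-oo-
generation 3: -----o-o--oo-o-o----
generation 4: o---oo-ooo---o-oo--o
generation 5: -o-o----o-o-oo---oo-
generation 6: -o-oo--oo-o---o-o---
generation 7: -o---oo---oo-oo-oo-o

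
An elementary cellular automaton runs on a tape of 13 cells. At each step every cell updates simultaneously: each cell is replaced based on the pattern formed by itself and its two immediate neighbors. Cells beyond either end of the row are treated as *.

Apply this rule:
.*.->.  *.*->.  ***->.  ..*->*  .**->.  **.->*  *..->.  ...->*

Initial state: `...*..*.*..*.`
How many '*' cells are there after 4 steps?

step 1: .**..*....*..
step 2: ..*.*..***..*
step 3: .*....*..*.*.
step 4: ...***..*....
count of *: 4

4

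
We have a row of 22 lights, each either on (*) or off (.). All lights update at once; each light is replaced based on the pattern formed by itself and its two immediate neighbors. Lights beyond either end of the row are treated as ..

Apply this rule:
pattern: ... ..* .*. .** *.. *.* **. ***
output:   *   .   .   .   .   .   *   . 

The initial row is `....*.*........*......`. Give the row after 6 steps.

step 1: ***.....******...*****
step 2: ..*.***......*.*.....*
step 3: *.....*.****.....***..
step 4: ..***......*.***...*.*
step 5: *...*.****.....*.*....
step 6: ..*......*.***.....***

..*......*.***.....***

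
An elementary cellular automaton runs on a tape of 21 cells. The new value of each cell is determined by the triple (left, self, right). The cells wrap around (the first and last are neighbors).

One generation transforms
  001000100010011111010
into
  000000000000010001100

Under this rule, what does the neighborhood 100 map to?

0

At position 3 the neighborhood is 100; the next row has 0 there.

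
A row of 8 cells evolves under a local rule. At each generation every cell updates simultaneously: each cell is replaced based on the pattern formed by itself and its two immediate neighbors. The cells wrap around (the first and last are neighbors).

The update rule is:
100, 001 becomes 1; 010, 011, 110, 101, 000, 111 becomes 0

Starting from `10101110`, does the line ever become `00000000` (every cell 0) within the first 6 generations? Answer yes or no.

generation 1: 00000000
all cells are 0 at generation 1

yes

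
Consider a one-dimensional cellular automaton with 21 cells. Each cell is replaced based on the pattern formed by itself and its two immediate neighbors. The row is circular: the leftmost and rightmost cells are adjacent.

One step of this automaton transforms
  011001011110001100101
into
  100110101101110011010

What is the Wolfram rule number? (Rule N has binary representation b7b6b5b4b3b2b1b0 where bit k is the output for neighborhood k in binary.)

179

position 8: 111 → 1  (bit 7 = 1)
position 2: 110 → 0  (bit 6 = 0)
position 0: 101 → 1  (bit 5 = 1)
position 3: 100 → 1  (bit 4 = 1)
position 1: 011 → 0  (bit 3 = 0)
position 5: 010 → 0  (bit 2 = 0)
position 4: 001 → 1  (bit 1 = 1)
position 12: 000 → 1  (bit 0 = 1)
bits b7..b0 = 10110011 = 179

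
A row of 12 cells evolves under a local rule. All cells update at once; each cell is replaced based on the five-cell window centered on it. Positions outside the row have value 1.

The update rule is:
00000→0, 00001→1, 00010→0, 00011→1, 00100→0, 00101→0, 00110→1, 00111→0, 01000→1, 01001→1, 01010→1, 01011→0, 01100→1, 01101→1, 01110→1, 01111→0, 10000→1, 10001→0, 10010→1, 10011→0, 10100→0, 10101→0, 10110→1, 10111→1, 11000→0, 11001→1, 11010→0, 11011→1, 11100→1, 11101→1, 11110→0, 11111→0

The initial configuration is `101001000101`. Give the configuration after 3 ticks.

100110100001
110110011110
011111000011

011111000011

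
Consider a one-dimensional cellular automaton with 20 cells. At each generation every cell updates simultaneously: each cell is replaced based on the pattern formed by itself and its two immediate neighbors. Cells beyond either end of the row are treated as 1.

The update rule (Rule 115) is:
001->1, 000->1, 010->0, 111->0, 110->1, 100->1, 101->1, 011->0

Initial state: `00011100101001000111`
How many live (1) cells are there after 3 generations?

11

11100111010110111000
00111001101011001111
11001110110101110000
count of 1: 11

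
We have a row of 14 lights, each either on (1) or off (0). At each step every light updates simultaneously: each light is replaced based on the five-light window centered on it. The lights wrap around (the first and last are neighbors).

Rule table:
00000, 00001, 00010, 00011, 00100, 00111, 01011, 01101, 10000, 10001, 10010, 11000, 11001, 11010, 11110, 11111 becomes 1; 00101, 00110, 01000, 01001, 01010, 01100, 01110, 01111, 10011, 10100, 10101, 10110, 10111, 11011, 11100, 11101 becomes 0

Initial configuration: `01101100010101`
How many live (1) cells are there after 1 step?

10100011100000
count of 1: 5

5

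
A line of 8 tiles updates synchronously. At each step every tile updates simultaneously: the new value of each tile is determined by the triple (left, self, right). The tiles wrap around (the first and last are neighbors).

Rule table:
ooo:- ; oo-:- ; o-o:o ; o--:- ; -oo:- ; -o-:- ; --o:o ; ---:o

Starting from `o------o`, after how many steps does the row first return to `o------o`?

--ooooo-
oo------
---ooooo
-oo-----
o---oooo
--oo----
oo---ooo
---oo---
ooo---oo
----oo--
oooo---o
-----oo-
ooooo---
------oo
-ooooo--
o------o

16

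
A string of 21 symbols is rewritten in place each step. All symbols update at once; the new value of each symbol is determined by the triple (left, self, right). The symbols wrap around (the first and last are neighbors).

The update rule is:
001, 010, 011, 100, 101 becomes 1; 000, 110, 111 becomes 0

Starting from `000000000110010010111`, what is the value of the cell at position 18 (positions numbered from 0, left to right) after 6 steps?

step 1: 100000001101111111100
step 2: 110000011011000000011
step 3: 001000110110100000110
step 4: 011101101101110001101
step 5: 110011011011001011011
step 6: 001110110110111110110
position 18 holds 1

1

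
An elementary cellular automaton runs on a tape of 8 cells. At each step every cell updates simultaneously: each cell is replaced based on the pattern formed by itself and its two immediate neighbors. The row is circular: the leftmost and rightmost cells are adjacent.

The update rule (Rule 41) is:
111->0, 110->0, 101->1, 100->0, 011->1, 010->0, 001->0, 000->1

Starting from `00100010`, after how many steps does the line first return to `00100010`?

2

10001000
00100010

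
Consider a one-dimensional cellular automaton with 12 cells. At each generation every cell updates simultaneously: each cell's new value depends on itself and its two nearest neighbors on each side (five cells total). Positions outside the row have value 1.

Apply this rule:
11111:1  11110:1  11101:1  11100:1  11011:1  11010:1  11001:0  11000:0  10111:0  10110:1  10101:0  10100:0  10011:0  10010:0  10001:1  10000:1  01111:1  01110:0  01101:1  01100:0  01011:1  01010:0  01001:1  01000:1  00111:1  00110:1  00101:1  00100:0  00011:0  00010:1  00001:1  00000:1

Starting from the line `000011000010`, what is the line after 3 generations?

011010011111
111101011111
111110101111

111110101111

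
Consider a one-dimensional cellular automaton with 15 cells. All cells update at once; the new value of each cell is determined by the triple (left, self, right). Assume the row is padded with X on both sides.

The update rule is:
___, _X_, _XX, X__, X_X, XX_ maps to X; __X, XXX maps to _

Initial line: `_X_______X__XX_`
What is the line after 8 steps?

step 1: XXXXXXXX_XX_XXX
step 2: _______XXXXXX__
step 3: XXXXXX_X____XX_
step 4: _____XXXXXX_XXX
step 5: XXXX_X____XXX__
step 6: ___XXXXXX_X_XX_
step 7: XX_X____XXXXXXX
step 8: _XXXXXX_X______

_XXXXXX_X______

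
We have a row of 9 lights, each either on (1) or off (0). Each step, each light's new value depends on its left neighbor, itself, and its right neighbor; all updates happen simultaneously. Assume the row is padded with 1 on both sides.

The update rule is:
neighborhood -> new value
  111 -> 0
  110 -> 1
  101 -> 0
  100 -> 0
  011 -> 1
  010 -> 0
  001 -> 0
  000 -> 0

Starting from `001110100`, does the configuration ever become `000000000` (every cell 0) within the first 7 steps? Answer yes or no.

yes

001010000
000000000
all cells are 0 at step 2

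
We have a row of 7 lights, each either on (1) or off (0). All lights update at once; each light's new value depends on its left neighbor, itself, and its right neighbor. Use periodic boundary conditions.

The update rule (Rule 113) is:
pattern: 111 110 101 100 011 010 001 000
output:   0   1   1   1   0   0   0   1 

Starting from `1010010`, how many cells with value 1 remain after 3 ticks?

3

tick 1: 0101001
tick 2: 1010100
tick 3: 0101010
count of 1: 3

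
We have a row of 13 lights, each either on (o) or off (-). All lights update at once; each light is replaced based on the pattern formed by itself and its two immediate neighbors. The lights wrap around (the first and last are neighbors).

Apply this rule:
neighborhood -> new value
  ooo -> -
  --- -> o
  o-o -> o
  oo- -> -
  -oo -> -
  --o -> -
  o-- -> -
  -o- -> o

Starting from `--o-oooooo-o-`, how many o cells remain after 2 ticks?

7

tick 1: o-oo------oo-
tick 2: oo---oooo---o
count of o: 7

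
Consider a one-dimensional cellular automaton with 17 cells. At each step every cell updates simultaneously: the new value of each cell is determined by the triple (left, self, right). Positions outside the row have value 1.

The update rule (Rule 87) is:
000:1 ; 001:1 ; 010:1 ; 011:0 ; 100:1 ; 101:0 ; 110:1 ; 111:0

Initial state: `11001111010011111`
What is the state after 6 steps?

step 1: 01110001011100000
step 2: 00011111000111111
step 3: 11100001111000000
step 4: 00111110001111111
step 5: 11000011110000000
step 6: 01111100011111111

01111100011111111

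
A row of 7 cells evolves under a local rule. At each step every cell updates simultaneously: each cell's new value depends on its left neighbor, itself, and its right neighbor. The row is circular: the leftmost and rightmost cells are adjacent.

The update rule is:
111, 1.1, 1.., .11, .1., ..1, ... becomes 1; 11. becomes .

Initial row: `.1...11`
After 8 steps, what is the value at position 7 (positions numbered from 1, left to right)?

111111.
11111.1
1111.11
111.111
11.1111
1.11111
.111111
111111.
position 7 holds .

.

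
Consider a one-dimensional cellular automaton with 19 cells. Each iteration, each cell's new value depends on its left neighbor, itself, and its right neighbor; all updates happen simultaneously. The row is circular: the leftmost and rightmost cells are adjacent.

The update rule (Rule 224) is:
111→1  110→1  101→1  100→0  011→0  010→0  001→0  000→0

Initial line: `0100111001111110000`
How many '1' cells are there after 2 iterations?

0000011000111110000
0000001000011110000
count of 1: 5

5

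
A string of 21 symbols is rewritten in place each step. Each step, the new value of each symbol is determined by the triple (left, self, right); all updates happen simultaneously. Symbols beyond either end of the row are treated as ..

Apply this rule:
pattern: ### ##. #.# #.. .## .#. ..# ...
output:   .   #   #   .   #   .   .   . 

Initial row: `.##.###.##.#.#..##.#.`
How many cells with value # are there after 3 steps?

5

.####.#####.#...###..
.#..###...##....#.#..
....#.#...##.....#...
count of #: 5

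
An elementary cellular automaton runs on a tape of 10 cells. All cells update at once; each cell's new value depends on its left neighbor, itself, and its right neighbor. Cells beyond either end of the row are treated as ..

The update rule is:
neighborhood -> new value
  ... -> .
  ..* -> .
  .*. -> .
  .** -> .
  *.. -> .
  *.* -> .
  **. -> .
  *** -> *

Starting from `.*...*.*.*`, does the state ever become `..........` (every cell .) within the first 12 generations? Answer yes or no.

generation 1: ..........
all cells are . at generation 1

yes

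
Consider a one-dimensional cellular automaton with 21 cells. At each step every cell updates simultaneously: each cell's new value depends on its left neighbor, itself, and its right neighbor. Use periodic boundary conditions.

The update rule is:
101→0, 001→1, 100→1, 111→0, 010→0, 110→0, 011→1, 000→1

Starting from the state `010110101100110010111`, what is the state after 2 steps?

step 1: 000100001011101100100
step 2: 111011110010001011011

111011110010001011011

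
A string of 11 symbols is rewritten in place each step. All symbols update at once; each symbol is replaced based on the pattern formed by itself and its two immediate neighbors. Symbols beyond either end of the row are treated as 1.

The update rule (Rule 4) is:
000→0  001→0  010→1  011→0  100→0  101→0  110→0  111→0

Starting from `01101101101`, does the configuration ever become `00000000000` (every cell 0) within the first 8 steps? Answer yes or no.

yes

00000000000
all cells are 0 at step 1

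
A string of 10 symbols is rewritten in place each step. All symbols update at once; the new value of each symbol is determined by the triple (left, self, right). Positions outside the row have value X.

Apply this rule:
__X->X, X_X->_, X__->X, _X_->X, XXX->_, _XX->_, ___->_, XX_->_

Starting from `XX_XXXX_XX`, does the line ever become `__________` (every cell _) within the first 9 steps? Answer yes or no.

yes

__________
all cells are _ at step 1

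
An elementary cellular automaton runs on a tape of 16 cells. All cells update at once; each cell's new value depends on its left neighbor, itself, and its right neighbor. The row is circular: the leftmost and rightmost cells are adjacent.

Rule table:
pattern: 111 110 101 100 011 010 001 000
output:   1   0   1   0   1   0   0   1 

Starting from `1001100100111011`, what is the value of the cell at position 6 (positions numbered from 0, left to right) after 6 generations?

1

0001000000110111
0100011110101110
0001011101011100
1100111010111001
1000110101110001
0010101011100101
position 6 holds 1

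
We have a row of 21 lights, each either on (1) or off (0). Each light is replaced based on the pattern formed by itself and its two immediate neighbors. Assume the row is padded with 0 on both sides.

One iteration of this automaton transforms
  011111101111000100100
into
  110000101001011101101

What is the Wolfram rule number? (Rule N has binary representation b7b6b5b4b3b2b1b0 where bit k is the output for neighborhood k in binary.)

position 2: 111 → 0  (bit 7 = 0)
position 6: 110 → 1  (bit 6 = 1)
position 7: 101 → 0  (bit 5 = 0)
position 12: 100 → 0  (bit 4 = 0)
position 1: 011 → 1  (bit 3 = 1)
position 15: 010 → 1  (bit 2 = 1)
position 0: 001 → 1  (bit 1 = 1)
position 13: 000 → 1  (bit 0 = 1)
bits b7..b0 = 01001111 = 79

79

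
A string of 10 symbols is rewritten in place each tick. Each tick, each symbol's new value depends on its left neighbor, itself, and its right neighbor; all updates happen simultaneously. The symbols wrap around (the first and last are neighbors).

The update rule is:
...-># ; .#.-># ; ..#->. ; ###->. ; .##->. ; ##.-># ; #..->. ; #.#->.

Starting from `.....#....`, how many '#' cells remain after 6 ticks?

tick 1: ####.#.###
tick 2: ...#.#....
tick 3: ##.#.#.###
tick 4: .#.#.#....
tick 5: .#.#.#.###
tick 6: .#.#.#...#
count of #: 4

4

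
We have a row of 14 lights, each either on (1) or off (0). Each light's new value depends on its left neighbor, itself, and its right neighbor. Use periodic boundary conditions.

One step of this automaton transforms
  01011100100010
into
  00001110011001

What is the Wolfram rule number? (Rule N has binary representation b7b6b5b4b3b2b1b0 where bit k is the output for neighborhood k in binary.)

position 4: 111 → 1  (bit 7 = 1)
position 5: 110 → 1  (bit 6 = 1)
position 2: 101 → 0  (bit 5 = 0)
position 6: 100 → 1  (bit 4 = 1)
position 3: 011 → 0  (bit 3 = 0)
position 1: 010 → 0  (bit 2 = 0)
position 0: 001 → 0  (bit 1 = 0)
position 10: 000 → 1  (bit 0 = 1)
bits b7..b0 = 11010001 = 209

209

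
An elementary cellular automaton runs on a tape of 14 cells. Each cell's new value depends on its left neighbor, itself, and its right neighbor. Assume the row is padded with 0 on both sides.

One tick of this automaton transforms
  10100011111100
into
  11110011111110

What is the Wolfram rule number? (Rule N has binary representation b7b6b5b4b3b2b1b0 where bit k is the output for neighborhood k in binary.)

252

position 7: 111 → 1  (bit 7 = 1)
position 11: 110 → 1  (bit 6 = 1)
position 1: 101 → 1  (bit 5 = 1)
position 3: 100 → 1  (bit 4 = 1)
position 6: 011 → 1  (bit 3 = 1)
position 0: 010 → 1  (bit 2 = 1)
position 5: 001 → 0  (bit 1 = 0)
position 4: 000 → 0  (bit 0 = 0)
bits b7..b0 = 11111100 = 252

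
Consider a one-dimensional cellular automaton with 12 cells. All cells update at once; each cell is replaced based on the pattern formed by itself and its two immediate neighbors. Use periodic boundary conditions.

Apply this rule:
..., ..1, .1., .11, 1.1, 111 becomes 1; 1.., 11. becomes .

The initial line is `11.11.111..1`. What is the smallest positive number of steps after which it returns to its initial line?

12

1.11.111..11
.11.111..111
11.111..111.
1.111..111.1
.111..111.11
111..111.11.
11..111.11.1
1..111.11.11
..111.11.111
.111.11.111.
111.11.111..
11.11.111..1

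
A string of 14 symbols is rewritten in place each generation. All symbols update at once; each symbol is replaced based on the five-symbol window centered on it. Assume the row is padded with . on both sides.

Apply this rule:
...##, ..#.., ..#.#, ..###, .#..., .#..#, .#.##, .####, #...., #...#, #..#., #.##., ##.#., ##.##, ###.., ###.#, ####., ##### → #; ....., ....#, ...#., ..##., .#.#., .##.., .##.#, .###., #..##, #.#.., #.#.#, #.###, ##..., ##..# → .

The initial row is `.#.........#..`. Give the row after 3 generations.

.###.......###
##.#.#....##.#
..#...##.#..#.

..#...##.#..#.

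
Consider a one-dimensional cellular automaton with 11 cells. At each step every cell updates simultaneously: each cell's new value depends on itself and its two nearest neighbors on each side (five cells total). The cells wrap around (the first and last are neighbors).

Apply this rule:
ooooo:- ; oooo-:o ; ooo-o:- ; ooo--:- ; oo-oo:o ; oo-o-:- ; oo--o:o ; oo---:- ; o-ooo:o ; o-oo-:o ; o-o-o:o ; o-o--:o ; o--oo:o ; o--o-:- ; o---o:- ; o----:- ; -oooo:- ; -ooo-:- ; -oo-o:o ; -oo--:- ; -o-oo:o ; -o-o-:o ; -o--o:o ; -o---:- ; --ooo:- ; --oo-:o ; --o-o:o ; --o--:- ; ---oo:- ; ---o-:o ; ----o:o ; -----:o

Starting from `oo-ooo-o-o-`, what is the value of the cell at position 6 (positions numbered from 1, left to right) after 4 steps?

step 1: oooo---oooo
step 2: --o--------
step 3: oo---oooooo
step 4: o----------
position 6 holds -

-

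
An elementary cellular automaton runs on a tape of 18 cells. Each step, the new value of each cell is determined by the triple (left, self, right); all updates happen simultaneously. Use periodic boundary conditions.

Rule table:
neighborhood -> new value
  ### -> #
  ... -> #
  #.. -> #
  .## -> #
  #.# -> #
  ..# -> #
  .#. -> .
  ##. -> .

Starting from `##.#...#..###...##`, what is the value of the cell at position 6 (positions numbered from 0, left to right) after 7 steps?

step 1: #.#.###.####.#####
step 2: .#.###.####.######
step 3: #.###.####.######.
step 4: .###.####.######.#
step 5: ###.####.######.#.
step 6: ##.####.######.#.#
step 7: #.####.######.#.##
position 6 holds .

.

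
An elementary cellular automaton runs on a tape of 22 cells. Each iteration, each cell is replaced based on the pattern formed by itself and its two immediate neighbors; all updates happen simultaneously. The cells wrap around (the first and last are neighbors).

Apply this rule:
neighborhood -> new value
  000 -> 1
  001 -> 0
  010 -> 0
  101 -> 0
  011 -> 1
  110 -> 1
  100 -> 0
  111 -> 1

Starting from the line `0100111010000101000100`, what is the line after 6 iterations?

0110111010110111000100

0000111000110000010001
0110111010110111000100
0110111000110111010001
0110111010110111000100  (repeats iteration 2; period 2)
iteration 6: 0110111010110111000100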